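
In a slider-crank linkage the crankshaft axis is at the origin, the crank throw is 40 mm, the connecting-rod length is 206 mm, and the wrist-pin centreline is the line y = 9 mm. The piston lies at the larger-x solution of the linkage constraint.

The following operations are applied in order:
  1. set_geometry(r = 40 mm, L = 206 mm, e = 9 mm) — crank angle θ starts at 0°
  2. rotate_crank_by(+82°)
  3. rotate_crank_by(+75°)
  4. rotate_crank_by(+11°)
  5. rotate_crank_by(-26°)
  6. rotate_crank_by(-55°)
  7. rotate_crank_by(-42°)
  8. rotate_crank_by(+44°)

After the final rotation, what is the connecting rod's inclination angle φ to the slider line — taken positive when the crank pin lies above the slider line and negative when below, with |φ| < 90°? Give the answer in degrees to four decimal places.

set_geometry: r = 40 mm, L = 206 mm, e = 9 mm; θ ← 0°
rotate_crank_by(+82°): θ ← 0° +82° = 82°
rotate_crank_by(+75°): θ ← 82° +75° = 157°
rotate_crank_by(+11°): θ ← 157° +11° = 168°
rotate_crank_by(-26°): θ ← 168° -26° = 142°
rotate_crank_by(-55°): θ ← 142° -55° = 87°
rotate_crank_by(-42°): θ ← 87° -42° = 45°
rotate_crank_by(+44°): θ ← 45° +44° = 89°
crank pin P = (r cos θ, r sin θ) = (0.698096, 39.993908)
h = r sin θ − e = 39.993908 − 9 = 30.993908
sin φ = h / L = 30.993908 / 206 = 0.15045586
φ = arcsin(0.15045586) = 8.653345°

8.6533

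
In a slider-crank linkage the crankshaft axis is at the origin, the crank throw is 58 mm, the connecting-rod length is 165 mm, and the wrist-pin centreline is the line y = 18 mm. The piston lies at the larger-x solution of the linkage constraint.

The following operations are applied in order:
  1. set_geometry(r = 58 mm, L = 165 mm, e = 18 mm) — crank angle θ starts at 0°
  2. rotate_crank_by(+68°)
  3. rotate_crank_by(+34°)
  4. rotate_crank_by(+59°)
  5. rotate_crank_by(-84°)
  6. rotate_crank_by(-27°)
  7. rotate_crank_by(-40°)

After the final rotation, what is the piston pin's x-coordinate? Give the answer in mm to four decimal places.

set_geometry: r = 58 mm, L = 165 mm, e = 18 mm; θ ← 0°
rotate_crank_by(+68°): θ ← 0° +68° = 68°
rotate_crank_by(+34°): θ ← 68° +34° = 102°
rotate_crank_by(+59°): θ ← 102° +59° = 161°
rotate_crank_by(-84°): θ ← 161° -84° = 77°
rotate_crank_by(-27°): θ ← 77° -27° = 50°
rotate_crank_by(-40°): θ ← 50° -40° = 10°
crank pin P = (r cos θ, r sin θ) = (57.118850, 10.071594)
h = r sin θ − e = 10.071594 − 18 = -7.928406
x = r cos θ + √(L² − h²) = 57.118850 + √(27225.0 − 62.8596) = 57.118850 + 164.809406 = 221.928256

221.9283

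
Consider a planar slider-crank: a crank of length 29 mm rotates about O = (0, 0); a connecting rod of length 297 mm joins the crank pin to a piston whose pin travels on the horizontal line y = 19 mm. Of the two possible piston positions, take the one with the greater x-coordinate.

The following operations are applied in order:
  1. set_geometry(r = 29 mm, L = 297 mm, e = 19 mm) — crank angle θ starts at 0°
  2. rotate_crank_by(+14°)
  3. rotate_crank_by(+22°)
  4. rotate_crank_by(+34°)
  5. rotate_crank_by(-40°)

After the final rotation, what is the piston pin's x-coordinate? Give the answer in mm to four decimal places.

322.0806

set_geometry: r = 29 mm, L = 297 mm, e = 19 mm; θ ← 0°
rotate_crank_by(+14°): θ ← 0° +14° = 14°
rotate_crank_by(+22°): θ ← 14° +22° = 36°
rotate_crank_by(+34°): θ ← 36° +34° = 70°
rotate_crank_by(-40°): θ ← 70° -40° = 30°
crank pin P = (r cos θ, r sin θ) = (25.114737, 14.500000)
h = r sin θ − e = 14.500000 − 19 = -4.500000
x = r cos θ + √(L² − h²) = 25.114737 + √(88209.0 − 20.2500) = 25.114737 + 296.965907 = 322.080644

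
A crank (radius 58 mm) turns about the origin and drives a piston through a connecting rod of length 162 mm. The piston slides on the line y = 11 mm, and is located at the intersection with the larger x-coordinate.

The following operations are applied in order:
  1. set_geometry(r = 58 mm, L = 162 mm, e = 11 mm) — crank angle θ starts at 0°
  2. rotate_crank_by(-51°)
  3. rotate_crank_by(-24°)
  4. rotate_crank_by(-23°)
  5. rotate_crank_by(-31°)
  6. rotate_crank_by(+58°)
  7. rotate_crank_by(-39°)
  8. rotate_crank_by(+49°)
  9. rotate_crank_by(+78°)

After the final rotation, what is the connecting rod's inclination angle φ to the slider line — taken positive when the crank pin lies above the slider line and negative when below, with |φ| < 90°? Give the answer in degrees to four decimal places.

2.1075

set_geometry: r = 58 mm, L = 162 mm, e = 11 mm; θ ← 0°
rotate_crank_by(-51°): θ ← 0° -51° = -51°
rotate_crank_by(-24°): θ ← -51° -24° = -75°
rotate_crank_by(-23°): θ ← -75° -23° = -98°
rotate_crank_by(-31°): θ ← -98° -31° = -129°
rotate_crank_by(+58°): θ ← -129° +58° = -71°
rotate_crank_by(-39°): θ ← -71° -39° = -110°
rotate_crank_by(+49°): θ ← -110° +49° = -61°
rotate_crank_by(+78°): θ ← -61° +78° = 17°
crank pin P = (r cos θ, r sin θ) = (55.465676, 16.957559)
h = r sin θ − e = 16.957559 − 11 = 5.957559
sin φ = h / L = 5.957559 / 162 = 0.03677505
φ = arcsin(0.03677505) = 2.107531°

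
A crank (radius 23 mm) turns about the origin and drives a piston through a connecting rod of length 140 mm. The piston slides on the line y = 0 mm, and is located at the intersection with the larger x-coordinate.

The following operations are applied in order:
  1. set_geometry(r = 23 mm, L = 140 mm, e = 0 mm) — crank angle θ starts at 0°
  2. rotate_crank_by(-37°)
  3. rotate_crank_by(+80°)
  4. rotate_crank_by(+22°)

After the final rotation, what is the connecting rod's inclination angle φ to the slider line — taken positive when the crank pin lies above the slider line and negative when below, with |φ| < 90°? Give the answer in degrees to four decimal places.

8.5628

set_geometry: r = 23 mm, L = 140 mm, e = 0 mm; θ ← 0°
rotate_crank_by(-37°): θ ← 0° -37° = -37°
rotate_crank_by(+80°): θ ← -37° +80° = 43°
rotate_crank_by(+22°): θ ← 43° +22° = 65°
crank pin P = (r cos θ, r sin θ) = (9.720220, 20.845079)
h = r sin θ − e = 20.845079 − 0 = 20.845079
sin φ = h / L = 20.845079 / 140 = 0.14889342
φ = arcsin(0.14889342) = 8.562804°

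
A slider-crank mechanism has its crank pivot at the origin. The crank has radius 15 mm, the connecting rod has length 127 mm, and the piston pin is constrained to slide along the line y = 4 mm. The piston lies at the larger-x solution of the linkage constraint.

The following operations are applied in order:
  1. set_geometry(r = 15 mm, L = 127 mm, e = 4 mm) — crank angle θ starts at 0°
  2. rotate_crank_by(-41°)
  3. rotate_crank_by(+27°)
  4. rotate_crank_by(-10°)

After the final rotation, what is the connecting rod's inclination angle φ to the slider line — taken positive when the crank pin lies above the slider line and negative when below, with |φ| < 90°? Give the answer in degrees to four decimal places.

-4.5619

set_geometry: r = 15 mm, L = 127 mm, e = 4 mm; θ ← 0°
rotate_crank_by(-41°): θ ← 0° -41° = -41°
rotate_crank_by(+27°): θ ← -41° +27° = -14°
rotate_crank_by(-10°): θ ← -14° -10° = -24°
crank pin P = (r cos θ, r sin θ) = (13.703182, -6.101050)
h = r sin θ − e = -6.101050 − 4 = -10.101050
sin φ = h / L = -10.101050 / 127 = -0.07953582
φ = arcsin(-0.07953582) = -4.561885°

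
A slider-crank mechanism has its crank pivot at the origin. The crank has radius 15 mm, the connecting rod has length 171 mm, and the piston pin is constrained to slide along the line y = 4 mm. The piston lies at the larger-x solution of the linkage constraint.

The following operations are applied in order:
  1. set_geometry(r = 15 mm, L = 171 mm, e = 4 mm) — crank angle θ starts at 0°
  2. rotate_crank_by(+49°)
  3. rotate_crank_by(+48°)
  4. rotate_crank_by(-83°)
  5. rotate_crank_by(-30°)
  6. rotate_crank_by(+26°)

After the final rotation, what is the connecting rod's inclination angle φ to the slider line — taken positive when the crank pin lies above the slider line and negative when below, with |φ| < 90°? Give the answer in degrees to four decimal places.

-0.4675

set_geometry: r = 15 mm, L = 171 mm, e = 4 mm; θ ← 0°
rotate_crank_by(+49°): θ ← 0° +49° = 49°
rotate_crank_by(+48°): θ ← 49° +48° = 97°
rotate_crank_by(-83°): θ ← 97° -83° = 14°
rotate_crank_by(-30°): θ ← 14° -30° = -16°
rotate_crank_by(+26°): θ ← -16° +26° = 10°
crank pin P = (r cos θ, r sin θ) = (14.772116, 2.604723)
h = r sin θ − e = 2.604723 − 4 = -1.395277
sin φ = h / L = -1.395277 / 171 = -0.00815952
φ = arcsin(-0.00815952) = -0.467511°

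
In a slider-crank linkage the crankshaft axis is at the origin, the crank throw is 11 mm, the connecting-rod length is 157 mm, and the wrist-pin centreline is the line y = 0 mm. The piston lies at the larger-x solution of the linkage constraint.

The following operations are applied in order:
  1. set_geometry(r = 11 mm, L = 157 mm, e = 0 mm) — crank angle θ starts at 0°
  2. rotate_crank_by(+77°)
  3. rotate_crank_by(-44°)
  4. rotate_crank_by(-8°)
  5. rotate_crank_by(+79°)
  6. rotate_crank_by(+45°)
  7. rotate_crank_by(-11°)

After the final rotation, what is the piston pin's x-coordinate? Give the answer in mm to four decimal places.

148.6528

set_geometry: r = 11 mm, L = 157 mm, e = 0 mm; θ ← 0°
rotate_crank_by(+77°): θ ← 0° +77° = 77°
rotate_crank_by(-44°): θ ← 77° -44° = 33°
rotate_crank_by(-8°): θ ← 33° -8° = 25°
rotate_crank_by(+79°): θ ← 25° +79° = 104°
rotate_crank_by(+45°): θ ← 104° +45° = 149°
rotate_crank_by(-11°): θ ← 149° -11° = 138°
crank pin P = (r cos θ, r sin θ) = (-8.174593, 7.360437)
h = r sin θ − e = 7.360437 − 0 = 7.360437
x = r cos θ + √(L² − h²) = -8.174593 + √(24649.0 − 54.1760) = -8.174593 + 156.827370 = 148.652777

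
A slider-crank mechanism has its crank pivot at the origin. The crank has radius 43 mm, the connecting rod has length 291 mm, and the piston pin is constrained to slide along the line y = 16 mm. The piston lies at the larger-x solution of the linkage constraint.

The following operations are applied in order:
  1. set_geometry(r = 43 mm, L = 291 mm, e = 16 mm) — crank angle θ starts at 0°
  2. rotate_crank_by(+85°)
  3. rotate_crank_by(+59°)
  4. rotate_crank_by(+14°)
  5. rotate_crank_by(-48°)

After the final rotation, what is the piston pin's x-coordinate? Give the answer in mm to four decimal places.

275.2678

set_geometry: r = 43 mm, L = 291 mm, e = 16 mm; θ ← 0°
rotate_crank_by(+85°): θ ← 0° +85° = 85°
rotate_crank_by(+59°): θ ← 85° +59° = 144°
rotate_crank_by(+14°): θ ← 144° +14° = 158°
rotate_crank_by(-48°): θ ← 158° -48° = 110°
crank pin P = (r cos θ, r sin θ) = (-14.706866, 40.406783)
h = r sin θ − e = 40.406783 − 16 = 24.406783
x = r cos θ + √(L² − h²) = -14.706866 + √(84681.0 − 595.6910) = -14.706866 + 289.974670 = 275.267803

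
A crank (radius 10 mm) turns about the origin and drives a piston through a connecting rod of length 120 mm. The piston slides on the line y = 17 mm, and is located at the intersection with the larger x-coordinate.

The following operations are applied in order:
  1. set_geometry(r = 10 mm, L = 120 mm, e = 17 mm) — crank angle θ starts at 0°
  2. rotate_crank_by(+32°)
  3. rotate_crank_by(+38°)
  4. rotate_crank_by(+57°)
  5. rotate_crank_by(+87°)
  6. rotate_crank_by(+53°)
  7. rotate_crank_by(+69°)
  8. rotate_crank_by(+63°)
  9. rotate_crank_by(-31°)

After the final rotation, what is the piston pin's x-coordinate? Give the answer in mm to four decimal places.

128.8833

set_geometry: r = 10 mm, L = 120 mm, e = 17 mm; θ ← 0°
rotate_crank_by(+32°): θ ← 0° +32° = 32°
rotate_crank_by(+38°): θ ← 32° +38° = 70°
rotate_crank_by(+57°): θ ← 70° +57° = 127°
rotate_crank_by(+87°): θ ← 127° +87° = 214°
rotate_crank_by(+53°): θ ← 214° +53° = 267°
rotate_crank_by(+69°): θ ← 267° +69° = 336°
rotate_crank_by(+63°): θ ← 336° +63° = 399°
rotate_crank_by(-31°): θ ← 399° -31° = 368°
crank pin P = (r cos θ, r sin θ) = (9.902681, 1.391731)
h = r sin θ − e = 1.391731 − 17 = -15.608269
x = r cos θ + √(L² − h²) = 9.902681 + √(14400.0 − 243.6181) = 9.902681 + 118.980595 = 128.883275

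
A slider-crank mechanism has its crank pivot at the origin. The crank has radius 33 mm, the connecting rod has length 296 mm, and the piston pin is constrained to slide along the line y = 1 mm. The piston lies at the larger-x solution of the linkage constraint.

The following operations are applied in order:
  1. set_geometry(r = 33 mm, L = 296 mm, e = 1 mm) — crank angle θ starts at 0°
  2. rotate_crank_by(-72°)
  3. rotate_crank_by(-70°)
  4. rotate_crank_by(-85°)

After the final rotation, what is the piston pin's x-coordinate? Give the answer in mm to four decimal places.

set_geometry: r = 33 mm, L = 296 mm, e = 1 mm; θ ← 0°
rotate_crank_by(-72°): θ ← 0° -72° = -72°
rotate_crank_by(-70°): θ ← -72° -70° = -142°
rotate_crank_by(-85°): θ ← -142° -85° = -227°
crank pin P = (r cos θ, r sin θ) = (-22.505946, 24.134672)
h = r sin θ − e = 24.134672 − 1 = 23.134672
x = r cos θ + √(L² − h²) = -22.505946 + √(87616.0 − 535.2131) = -22.505946 + 295.094539 = 272.588593

272.5886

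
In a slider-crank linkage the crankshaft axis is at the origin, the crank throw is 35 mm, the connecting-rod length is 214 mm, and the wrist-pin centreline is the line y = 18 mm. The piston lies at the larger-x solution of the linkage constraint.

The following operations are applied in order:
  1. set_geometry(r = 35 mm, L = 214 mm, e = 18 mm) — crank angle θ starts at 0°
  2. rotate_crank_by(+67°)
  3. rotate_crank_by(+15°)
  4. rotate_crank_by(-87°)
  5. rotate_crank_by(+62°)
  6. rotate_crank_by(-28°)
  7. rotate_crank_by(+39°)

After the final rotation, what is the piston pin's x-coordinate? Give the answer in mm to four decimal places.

226.6227

set_geometry: r = 35 mm, L = 214 mm, e = 18 mm; θ ← 0°
rotate_crank_by(+67°): θ ← 0° +67° = 67°
rotate_crank_by(+15°): θ ← 67° +15° = 82°
rotate_crank_by(-87°): θ ← 82° -87° = -5°
rotate_crank_by(+62°): θ ← -5° +62° = 57°
rotate_crank_by(-28°): θ ← 57° -28° = 29°
rotate_crank_by(+39°): θ ← 29° +39° = 68°
crank pin P = (r cos θ, r sin θ) = (13.111231, 32.451435)
h = r sin θ − e = 32.451435 − 18 = 14.451435
x = r cos θ + √(L² − h²) = 13.111231 + √(45796.0 − 208.8440) = 13.111231 + 213.511489 = 226.622720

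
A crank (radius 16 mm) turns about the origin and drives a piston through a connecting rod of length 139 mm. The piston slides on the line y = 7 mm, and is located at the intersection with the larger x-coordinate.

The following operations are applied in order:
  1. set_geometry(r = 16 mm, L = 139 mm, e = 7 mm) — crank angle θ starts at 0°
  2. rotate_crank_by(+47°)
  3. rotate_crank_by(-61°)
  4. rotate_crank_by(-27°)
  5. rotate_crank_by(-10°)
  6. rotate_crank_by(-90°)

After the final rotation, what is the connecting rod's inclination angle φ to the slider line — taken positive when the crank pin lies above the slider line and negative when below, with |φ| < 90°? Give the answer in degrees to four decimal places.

-7.0537

set_geometry: r = 16 mm, L = 139 mm, e = 7 mm; θ ← 0°
rotate_crank_by(+47°): θ ← 0° +47° = 47°
rotate_crank_by(-61°): θ ← 47° -61° = -14°
rotate_crank_by(-27°): θ ← -14° -27° = -41°
rotate_crank_by(-10°): θ ← -41° -10° = -51°
rotate_crank_by(-90°): θ ← -51° -90° = -141°
crank pin P = (r cos θ, r sin θ) = (-12.434335, -10.069126)
h = r sin θ − e = -10.069126 − 7 = -17.069126
sin φ = h / L = -17.069126 / 139 = -0.12279947
φ = arcsin(-0.12279947) = -7.053696°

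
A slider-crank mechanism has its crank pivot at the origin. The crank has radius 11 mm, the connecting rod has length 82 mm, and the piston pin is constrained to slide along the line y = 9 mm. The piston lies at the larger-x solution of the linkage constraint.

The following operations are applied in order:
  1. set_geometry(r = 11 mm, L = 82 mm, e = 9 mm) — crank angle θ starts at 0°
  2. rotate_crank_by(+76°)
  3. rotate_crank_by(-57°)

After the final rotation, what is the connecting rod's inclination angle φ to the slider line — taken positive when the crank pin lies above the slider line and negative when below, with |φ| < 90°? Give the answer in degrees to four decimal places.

set_geometry: r = 11 mm, L = 82 mm, e = 9 mm; θ ← 0°
rotate_crank_by(+76°): θ ← 0° +76° = 76°
rotate_crank_by(-57°): θ ← 76° -57° = 19°
crank pin P = (r cos θ, r sin θ) = (10.400704, 3.581250)
h = r sin θ − e = 3.581250 − 9 = -5.418750
sin φ = h / L = -5.418750 / 82 = -0.06608232
φ = arcsin(-0.06608232) = -3.788999°

-3.7890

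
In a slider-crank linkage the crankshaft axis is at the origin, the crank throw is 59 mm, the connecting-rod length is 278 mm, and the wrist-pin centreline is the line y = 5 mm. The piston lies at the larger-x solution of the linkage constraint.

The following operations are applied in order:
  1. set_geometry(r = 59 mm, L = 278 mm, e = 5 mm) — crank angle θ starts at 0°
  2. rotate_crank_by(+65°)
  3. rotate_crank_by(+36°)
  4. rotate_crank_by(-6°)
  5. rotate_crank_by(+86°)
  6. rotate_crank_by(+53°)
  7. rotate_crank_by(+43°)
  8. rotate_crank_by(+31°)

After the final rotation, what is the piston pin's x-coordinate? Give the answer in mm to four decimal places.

set_geometry: r = 59 mm, L = 278 mm, e = 5 mm; θ ← 0°
rotate_crank_by(+65°): θ ← 0° +65° = 65°
rotate_crank_by(+36°): θ ← 65° +36° = 101°
rotate_crank_by(-6°): θ ← 101° -6° = 95°
rotate_crank_by(+86°): θ ← 95° +86° = 181°
rotate_crank_by(+53°): θ ← 181° +53° = 234°
rotate_crank_by(+43°): θ ← 234° +43° = 277°
rotate_crank_by(+31°): θ ← 277° +31° = 308°
crank pin P = (r cos θ, r sin θ) = (36.324027, -46.492634)
h = r sin θ − e = -46.492634 − 5 = -51.492634
x = r cos θ + √(L² − h²) = 36.324027 + √(77284.0 − 2651.4914) = 36.324027 + 273.189510 = 309.513537

309.5135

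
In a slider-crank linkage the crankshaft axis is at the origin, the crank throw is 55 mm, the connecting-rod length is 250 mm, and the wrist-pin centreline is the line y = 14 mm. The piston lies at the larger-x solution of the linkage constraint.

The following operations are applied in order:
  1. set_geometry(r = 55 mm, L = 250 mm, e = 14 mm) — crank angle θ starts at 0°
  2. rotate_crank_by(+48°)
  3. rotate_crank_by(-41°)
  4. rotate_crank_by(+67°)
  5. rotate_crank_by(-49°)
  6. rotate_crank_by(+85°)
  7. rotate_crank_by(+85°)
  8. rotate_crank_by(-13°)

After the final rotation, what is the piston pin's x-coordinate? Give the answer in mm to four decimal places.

set_geometry: r = 55 mm, L = 250 mm, e = 14 mm; θ ← 0°
rotate_crank_by(+48°): θ ← 0° +48° = 48°
rotate_crank_by(-41°): θ ← 48° -41° = 7°
rotate_crank_by(+67°): θ ← 7° +67° = 74°
rotate_crank_by(-49°): θ ← 74° -49° = 25°
rotate_crank_by(+85°): θ ← 25° +85° = 110°
rotate_crank_by(+85°): θ ← 110° +85° = 195°
rotate_crank_by(-13°): θ ← 195° -13° = 182°
crank pin P = (r cos θ, r sin θ) = (-54.966495, -1.919472)
h = r sin θ − e = -1.919472 − 14 = -15.919472
x = r cos θ + √(L² − h²) = -54.966495 + √(62500.0 − 253.4296) = -54.966495 + 249.492626 = 194.526130

194.5261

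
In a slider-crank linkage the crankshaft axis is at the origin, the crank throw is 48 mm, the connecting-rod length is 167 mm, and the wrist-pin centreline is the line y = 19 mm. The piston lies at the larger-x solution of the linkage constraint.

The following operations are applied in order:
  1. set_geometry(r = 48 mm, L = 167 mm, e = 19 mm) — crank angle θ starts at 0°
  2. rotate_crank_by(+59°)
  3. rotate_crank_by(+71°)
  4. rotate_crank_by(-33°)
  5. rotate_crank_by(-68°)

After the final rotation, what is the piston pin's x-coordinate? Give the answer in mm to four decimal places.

set_geometry: r = 48 mm, L = 167 mm, e = 19 mm; θ ← 0°
rotate_crank_by(+59°): θ ← 0° +59° = 59°
rotate_crank_by(+71°): θ ← 59° +71° = 130°
rotate_crank_by(-33°): θ ← 130° -33° = 97°
rotate_crank_by(-68°): θ ← 97° -68° = 29°
crank pin P = (r cos θ, r sin θ) = (41.981746, 23.270862)
h = r sin θ − e = 23.270862 − 19 = 4.270862
x = r cos θ + √(L² − h²) = 41.981746 + √(27889.0 − 18.2403) = 41.981746 + 166.945380 = 208.927125

208.9271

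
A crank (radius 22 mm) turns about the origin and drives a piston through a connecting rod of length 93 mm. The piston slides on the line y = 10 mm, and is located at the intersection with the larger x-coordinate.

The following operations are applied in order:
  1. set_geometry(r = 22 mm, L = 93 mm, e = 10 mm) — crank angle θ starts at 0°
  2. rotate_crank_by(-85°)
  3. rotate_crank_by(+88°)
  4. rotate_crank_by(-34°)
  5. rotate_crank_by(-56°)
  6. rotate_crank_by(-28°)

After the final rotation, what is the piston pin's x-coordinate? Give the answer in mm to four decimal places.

set_geometry: r = 22 mm, L = 93 mm, e = 10 mm; θ ← 0°
rotate_crank_by(-85°): θ ← 0° -85° = -85°
rotate_crank_by(+88°): θ ← -85° +88° = 3°
rotate_crank_by(-34°): θ ← 3° -34° = -31°
rotate_crank_by(-56°): θ ← -31° -56° = -87°
rotate_crank_by(-28°): θ ← -87° -28° = -115°
crank pin P = (r cos θ, r sin θ) = (-9.297602, -19.938771)
h = r sin θ − e = -19.938771 − 10 = -29.938771
x = r cos θ + √(L² − h²) = -9.297602 + √(8649.0 − 896.3300) = -9.297602 + 88.049247 = 78.751646

78.7516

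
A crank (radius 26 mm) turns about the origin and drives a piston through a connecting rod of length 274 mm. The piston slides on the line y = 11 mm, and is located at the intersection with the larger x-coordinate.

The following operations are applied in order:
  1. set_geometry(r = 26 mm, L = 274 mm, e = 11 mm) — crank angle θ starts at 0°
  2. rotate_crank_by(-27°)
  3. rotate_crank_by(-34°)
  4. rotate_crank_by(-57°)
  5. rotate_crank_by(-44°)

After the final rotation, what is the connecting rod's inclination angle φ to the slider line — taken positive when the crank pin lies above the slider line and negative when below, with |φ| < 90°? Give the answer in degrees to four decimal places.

-3.9835

set_geometry: r = 26 mm, L = 274 mm, e = 11 mm; θ ← 0°
rotate_crank_by(-27°): θ ← 0° -27° = -27°
rotate_crank_by(-34°): θ ← -27° -34° = -61°
rotate_crank_by(-57°): θ ← -61° -57° = -118°
rotate_crank_by(-44°): θ ← -118° -44° = -162°
crank pin P = (r cos θ, r sin θ) = (-24.727469, -8.034442)
h = r sin θ − e = -8.034442 − 11 = -19.034442
sin φ = h / L = -19.034442 / 274 = -0.06946877
φ = arcsin(-0.06946877) = -3.983475°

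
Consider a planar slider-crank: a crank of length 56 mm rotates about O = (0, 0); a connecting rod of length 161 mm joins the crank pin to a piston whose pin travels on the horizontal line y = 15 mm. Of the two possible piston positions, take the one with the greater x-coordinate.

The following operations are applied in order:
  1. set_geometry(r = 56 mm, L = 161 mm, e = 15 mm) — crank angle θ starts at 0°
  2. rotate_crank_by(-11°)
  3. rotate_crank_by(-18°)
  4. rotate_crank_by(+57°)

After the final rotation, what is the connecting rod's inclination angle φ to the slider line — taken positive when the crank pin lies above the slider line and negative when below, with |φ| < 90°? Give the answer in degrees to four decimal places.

4.0213

set_geometry: r = 56 mm, L = 161 mm, e = 15 mm; θ ← 0°
rotate_crank_by(-11°): θ ← 0° -11° = -11°
rotate_crank_by(-18°): θ ← -11° -18° = -29°
rotate_crank_by(+57°): θ ← -29° +57° = 28°
crank pin P = (r cos θ, r sin θ) = (49.445065, 26.290408)
h = r sin θ − e = 26.290408 − 15 = 11.290408
sin φ = h / L = 11.290408 / 161 = 0.07012675
φ = arcsin(0.07012675) = 4.021268°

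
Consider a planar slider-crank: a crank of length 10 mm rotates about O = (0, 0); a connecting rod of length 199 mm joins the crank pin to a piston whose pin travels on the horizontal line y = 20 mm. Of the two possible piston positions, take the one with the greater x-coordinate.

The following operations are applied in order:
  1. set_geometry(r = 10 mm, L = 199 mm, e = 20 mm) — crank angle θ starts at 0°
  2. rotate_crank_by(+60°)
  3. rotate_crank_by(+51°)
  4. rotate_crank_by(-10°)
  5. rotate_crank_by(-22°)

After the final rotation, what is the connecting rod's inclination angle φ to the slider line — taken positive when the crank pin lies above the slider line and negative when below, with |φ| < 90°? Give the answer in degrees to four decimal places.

set_geometry: r = 10 mm, L = 199 mm, e = 20 mm; θ ← 0°
rotate_crank_by(+60°): θ ← 0° +60° = 60°
rotate_crank_by(+51°): θ ← 60° +51° = 111°
rotate_crank_by(-10°): θ ← 111° -10° = 101°
rotate_crank_by(-22°): θ ← 101° -22° = 79°
crank pin P = (r cos θ, r sin θ) = (1.908090, 9.816272)
h = r sin θ − e = 9.816272 − 20 = -10.183728
sin φ = h / L = -10.183728 / 199 = -0.05117451
φ = arcsin(-0.05117451) = -2.933365°

-2.9334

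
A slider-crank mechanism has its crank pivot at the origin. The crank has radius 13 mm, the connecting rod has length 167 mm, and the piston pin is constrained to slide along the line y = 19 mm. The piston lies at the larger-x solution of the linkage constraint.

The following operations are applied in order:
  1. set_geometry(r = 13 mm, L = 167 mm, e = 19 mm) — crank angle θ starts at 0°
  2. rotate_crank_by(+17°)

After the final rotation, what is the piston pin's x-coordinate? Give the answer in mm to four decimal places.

set_geometry: r = 13 mm, L = 167 mm, e = 19 mm; θ ← 0°
rotate_crank_by(+17°): θ ← 0° +17° = 17°
crank pin P = (r cos θ, r sin θ) = (12.431962, 3.800832)
h = r sin θ − e = 3.800832 − 19 = -15.199168
x = r cos θ + √(L² − h²) = 12.431962 + √(27889.0 − 231.0147) = 12.431962 + 166.306901 = 178.738863

178.7389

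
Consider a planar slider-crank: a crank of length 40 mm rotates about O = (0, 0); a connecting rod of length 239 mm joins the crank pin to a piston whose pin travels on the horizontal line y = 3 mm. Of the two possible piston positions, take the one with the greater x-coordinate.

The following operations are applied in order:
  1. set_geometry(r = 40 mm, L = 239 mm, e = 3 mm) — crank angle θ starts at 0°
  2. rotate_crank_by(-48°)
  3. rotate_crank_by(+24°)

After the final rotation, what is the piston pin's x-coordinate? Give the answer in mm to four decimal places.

set_geometry: r = 40 mm, L = 239 mm, e = 3 mm; θ ← 0°
rotate_crank_by(-48°): θ ← 0° -48° = -48°
rotate_crank_by(+24°): θ ← -48° +24° = -24°
crank pin P = (r cos θ, r sin θ) = (36.541818, -16.269466)
h = r sin θ − e = -16.269466 − 3 = -19.269466
x = r cos θ + √(L² − h²) = 36.541818 + √(57121.0 − 371.3123) = 36.541818 + 238.221929 = 274.763748

274.7637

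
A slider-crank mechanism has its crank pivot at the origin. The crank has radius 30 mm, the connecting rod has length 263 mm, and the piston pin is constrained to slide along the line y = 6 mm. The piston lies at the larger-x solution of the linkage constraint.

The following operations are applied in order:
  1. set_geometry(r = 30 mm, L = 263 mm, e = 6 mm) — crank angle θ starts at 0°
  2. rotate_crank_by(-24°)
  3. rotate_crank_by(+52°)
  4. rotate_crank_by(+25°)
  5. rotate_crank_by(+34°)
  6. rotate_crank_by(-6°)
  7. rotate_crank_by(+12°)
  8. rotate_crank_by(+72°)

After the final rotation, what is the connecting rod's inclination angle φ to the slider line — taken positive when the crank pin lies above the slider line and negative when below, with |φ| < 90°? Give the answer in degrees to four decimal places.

set_geometry: r = 30 mm, L = 263 mm, e = 6 mm; θ ← 0°
rotate_crank_by(-24°): θ ← 0° -24° = -24°
rotate_crank_by(+52°): θ ← -24° +52° = 28°
rotate_crank_by(+25°): θ ← 28° +25° = 53°
rotate_crank_by(+34°): θ ← 53° +34° = 87°
rotate_crank_by(-6°): θ ← 87° -6° = 81°
rotate_crank_by(+12°): θ ← 81° +12° = 93°
rotate_crank_by(+72°): θ ← 93° +72° = 165°
crank pin P = (r cos θ, r sin θ) = (-28.977775, 7.764571)
h = r sin θ − e = 7.764571 − 6 = 1.764571
sin φ = h / L = 1.764571 / 263 = 0.00670940
φ = arcsin(0.00670940) = 0.384423°

0.3844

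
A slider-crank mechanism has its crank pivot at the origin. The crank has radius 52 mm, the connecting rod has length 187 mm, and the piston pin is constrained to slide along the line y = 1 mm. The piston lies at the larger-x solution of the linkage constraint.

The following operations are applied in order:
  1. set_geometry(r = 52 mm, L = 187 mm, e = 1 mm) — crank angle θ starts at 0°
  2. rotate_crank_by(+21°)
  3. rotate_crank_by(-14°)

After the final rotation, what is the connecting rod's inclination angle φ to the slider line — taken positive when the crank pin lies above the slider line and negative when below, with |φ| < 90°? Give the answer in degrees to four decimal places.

set_geometry: r = 52 mm, L = 187 mm, e = 1 mm; θ ← 0°
rotate_crank_by(+21°): θ ← 0° +21° = 21°
rotate_crank_by(-14°): θ ← 21° -14° = 7°
crank pin P = (r cos θ, r sin θ) = (51.612400, 6.337206)
h = r sin θ − e = 6.337206 − 1 = 5.337206
sin φ = h / L = 5.337206 / 187 = 0.02854121
φ = arcsin(0.02854121) = 1.635513°

1.6355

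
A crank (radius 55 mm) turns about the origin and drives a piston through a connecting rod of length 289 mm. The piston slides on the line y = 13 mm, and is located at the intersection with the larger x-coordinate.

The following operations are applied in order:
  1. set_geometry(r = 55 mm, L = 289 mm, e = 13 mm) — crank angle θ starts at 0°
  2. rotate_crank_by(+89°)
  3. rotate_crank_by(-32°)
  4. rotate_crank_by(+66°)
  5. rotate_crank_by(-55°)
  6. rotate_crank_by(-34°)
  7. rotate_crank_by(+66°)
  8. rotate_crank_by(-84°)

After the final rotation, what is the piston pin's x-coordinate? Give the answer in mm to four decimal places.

set_geometry: r = 55 mm, L = 289 mm, e = 13 mm; θ ← 0°
rotate_crank_by(+89°): θ ← 0° +89° = 89°
rotate_crank_by(-32°): θ ← 89° -32° = 57°
rotate_crank_by(+66°): θ ← 57° +66° = 123°
rotate_crank_by(-55°): θ ← 123° -55° = 68°
rotate_crank_by(-34°): θ ← 68° -34° = 34°
rotate_crank_by(+66°): θ ← 34° +66° = 100°
rotate_crank_by(-84°): θ ← 100° -84° = 16°
crank pin P = (r cos θ, r sin θ) = (52.869393, 15.160055)
h = r sin θ − e = 15.160055 − 13 = 2.160055
x = r cos θ + √(L² − h²) = 52.869393 + √(83521.0 − 4.6658) = 52.869393 + 288.991928 = 341.861321

341.8613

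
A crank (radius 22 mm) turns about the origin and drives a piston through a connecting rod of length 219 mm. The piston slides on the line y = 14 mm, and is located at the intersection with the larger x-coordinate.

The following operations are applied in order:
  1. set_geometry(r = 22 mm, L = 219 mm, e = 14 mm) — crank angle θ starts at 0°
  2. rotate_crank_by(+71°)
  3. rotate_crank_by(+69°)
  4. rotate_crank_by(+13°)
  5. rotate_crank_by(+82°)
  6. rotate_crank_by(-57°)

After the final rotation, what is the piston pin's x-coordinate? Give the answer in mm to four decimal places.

set_geometry: r = 22 mm, L = 219 mm, e = 14 mm; θ ← 0°
rotate_crank_by(+71°): θ ← 0° +71° = 71°
rotate_crank_by(+69°): θ ← 71° +69° = 140°
rotate_crank_by(+13°): θ ← 140° +13° = 153°
rotate_crank_by(+82°): θ ← 153° +82° = 235°
rotate_crank_by(-57°): θ ← 235° -57° = 178°
crank pin P = (r cos θ, r sin θ) = (-21.986598, 0.767789)
h = r sin θ − e = 0.767789 − 14 = -13.232211
x = r cos θ + √(L² − h²) = -21.986598 + √(47961.0 − 175.0914) = -21.986598 + 218.599882 = 196.613284

196.6133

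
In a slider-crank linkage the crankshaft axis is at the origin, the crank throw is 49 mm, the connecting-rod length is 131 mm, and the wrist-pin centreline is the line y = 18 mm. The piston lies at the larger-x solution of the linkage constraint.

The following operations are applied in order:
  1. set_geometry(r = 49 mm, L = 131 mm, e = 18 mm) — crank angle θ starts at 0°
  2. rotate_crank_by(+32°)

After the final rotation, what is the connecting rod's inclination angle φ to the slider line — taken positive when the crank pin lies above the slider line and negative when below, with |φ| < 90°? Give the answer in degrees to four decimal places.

3.4863

set_geometry: r = 49 mm, L = 131 mm, e = 18 mm; θ ← 0°
rotate_crank_by(+32°): θ ← 0° +32° = 32°
crank pin P = (r cos θ, r sin θ) = (41.554357, 25.966044)
h = r sin θ − e = 25.966044 − 18 = 7.966044
sin φ = h / L = 7.966044 / 131 = 0.06080950
φ = arcsin(0.06080950) = 3.486278°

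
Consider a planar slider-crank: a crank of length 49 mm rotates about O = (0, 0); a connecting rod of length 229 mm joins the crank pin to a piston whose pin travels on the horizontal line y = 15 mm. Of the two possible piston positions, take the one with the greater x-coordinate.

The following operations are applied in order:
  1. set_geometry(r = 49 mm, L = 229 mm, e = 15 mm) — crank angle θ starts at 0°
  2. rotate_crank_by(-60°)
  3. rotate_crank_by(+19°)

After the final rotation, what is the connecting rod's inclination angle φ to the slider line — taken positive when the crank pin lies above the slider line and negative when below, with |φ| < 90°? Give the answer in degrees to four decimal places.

set_geometry: r = 49 mm, L = 229 mm, e = 15 mm; θ ← 0°
rotate_crank_by(-60°): θ ← 0° -60° = -60°
rotate_crank_by(+19°): θ ← -60° +19° = -41°
crank pin P = (r cos θ, r sin θ) = (36.980769, -32.146892)
h = r sin θ − e = -32.146892 − 15 = -47.146892
sin φ = h / L = -47.146892 / 229 = -0.20588163
φ = arcsin(-0.20588163) = -11.881113°

-11.8811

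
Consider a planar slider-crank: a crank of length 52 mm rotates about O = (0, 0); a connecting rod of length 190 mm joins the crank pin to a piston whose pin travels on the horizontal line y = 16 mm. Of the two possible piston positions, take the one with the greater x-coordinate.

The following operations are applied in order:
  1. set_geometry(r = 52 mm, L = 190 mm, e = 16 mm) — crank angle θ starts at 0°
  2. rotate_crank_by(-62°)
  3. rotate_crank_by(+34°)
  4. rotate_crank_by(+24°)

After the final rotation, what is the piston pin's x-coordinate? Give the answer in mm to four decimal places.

240.8568

set_geometry: r = 52 mm, L = 190 mm, e = 16 mm; θ ← 0°
rotate_crank_by(-62°): θ ← 0° -62° = -62°
rotate_crank_by(+34°): θ ← -62° +34° = -28°
rotate_crank_by(+24°): θ ← -28° +24° = -4°
crank pin P = (r cos θ, r sin θ) = (51.873331, -3.627337)
h = r sin θ − e = -3.627337 − 16 = -19.627337
x = r cos θ + √(L² − h²) = 51.873331 + √(36100.0 − 385.2323) = 51.873331 + 188.983512 = 240.856842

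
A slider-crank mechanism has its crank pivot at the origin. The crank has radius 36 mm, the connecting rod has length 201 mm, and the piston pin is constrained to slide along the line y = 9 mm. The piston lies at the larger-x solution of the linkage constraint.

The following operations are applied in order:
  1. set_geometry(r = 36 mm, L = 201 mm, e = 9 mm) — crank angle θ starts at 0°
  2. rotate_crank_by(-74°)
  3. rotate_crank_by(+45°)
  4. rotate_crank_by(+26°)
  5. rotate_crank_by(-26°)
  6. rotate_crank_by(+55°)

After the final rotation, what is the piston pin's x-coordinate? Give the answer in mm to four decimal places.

set_geometry: r = 36 mm, L = 201 mm, e = 9 mm; θ ← 0°
rotate_crank_by(-74°): θ ← 0° -74° = -74°
rotate_crank_by(+45°): θ ← -74° +45° = -29°
rotate_crank_by(+26°): θ ← -29° +26° = -3°
rotate_crank_by(-26°): θ ← -3° -26° = -29°
rotate_crank_by(+55°): θ ← -29° +55° = 26°
crank pin P = (r cos θ, r sin θ) = (32.356586, 15.781361)
h = r sin θ − e = 15.781361 − 9 = 6.781361
x = r cos θ + √(L² − h²) = 32.356586 + √(40401.0 − 45.9869) = 32.356586 + 200.885572 = 233.242158

233.2422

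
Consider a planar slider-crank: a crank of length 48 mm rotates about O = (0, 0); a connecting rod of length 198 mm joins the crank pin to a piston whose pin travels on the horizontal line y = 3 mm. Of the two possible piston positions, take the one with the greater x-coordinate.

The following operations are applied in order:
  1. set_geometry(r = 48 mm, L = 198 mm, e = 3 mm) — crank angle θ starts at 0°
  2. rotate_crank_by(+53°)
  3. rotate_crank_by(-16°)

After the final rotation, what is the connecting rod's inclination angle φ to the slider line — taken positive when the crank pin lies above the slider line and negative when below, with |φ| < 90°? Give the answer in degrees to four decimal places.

set_geometry: r = 48 mm, L = 198 mm, e = 3 mm; θ ← 0°
rotate_crank_by(+53°): θ ← 0° +53° = 53°
rotate_crank_by(-16°): θ ← 53° -16° = 37°
crank pin P = (r cos θ, r sin θ) = (38.334504, 28.887121)
h = r sin θ − e = 28.887121 − 3 = 25.887121
sin φ = h / L = 25.887121 / 198 = 0.13074304
φ = arcsin(0.13074304) = 7.512532°

7.5125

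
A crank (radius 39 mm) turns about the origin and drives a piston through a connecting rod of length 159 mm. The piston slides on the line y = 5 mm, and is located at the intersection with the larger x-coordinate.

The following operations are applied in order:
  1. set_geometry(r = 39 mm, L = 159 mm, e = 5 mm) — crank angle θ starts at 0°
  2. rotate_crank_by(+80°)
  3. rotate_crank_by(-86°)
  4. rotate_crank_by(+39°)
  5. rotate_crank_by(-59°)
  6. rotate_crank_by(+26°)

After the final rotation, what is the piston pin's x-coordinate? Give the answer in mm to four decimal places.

set_geometry: r = 39 mm, L = 159 mm, e = 5 mm; θ ← 0°
rotate_crank_by(+80°): θ ← 0° +80° = 80°
rotate_crank_by(-86°): θ ← 80° -86° = -6°
rotate_crank_by(+39°): θ ← -6° +39° = 33°
rotate_crank_by(-59°): θ ← 33° -59° = -26°
rotate_crank_by(+26°): θ ← -26° +26° = 0°
crank pin P = (r cos θ, r sin θ) = (39.000000, 0.000000)
h = r sin θ − e = 0.000000 − 5 = -5.000000
x = r cos θ + √(L² − h²) = 39.000000 + √(25281.0 − 25.0000) = 39.000000 + 158.921364 = 197.921364

197.9214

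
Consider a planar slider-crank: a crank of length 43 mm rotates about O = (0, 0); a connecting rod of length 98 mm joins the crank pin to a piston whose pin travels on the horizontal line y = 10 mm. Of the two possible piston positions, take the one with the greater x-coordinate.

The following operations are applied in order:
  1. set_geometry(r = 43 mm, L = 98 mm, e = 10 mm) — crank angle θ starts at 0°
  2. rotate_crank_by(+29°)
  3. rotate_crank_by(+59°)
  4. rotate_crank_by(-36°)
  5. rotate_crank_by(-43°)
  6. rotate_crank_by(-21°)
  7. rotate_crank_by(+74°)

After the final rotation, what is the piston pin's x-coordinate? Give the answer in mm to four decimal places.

set_geometry: r = 43 mm, L = 98 mm, e = 10 mm; θ ← 0°
rotate_crank_by(+29°): θ ← 0° +29° = 29°
rotate_crank_by(+59°): θ ← 29° +59° = 88°
rotate_crank_by(-36°): θ ← 88° -36° = 52°
rotate_crank_by(-43°): θ ← 52° -43° = 9°
rotate_crank_by(-21°): θ ← 9° -21° = -12°
rotate_crank_by(+74°): θ ← -12° +74° = 62°
crank pin P = (r cos θ, r sin θ) = (20.187277, 37.966746)
h = r sin θ − e = 37.966746 − 10 = 27.966746
x = r cos θ + √(L² − h²) = 20.187277 + √(9604.0 − 782.1389) = 20.187277 + 93.924763 = 114.112040

114.1120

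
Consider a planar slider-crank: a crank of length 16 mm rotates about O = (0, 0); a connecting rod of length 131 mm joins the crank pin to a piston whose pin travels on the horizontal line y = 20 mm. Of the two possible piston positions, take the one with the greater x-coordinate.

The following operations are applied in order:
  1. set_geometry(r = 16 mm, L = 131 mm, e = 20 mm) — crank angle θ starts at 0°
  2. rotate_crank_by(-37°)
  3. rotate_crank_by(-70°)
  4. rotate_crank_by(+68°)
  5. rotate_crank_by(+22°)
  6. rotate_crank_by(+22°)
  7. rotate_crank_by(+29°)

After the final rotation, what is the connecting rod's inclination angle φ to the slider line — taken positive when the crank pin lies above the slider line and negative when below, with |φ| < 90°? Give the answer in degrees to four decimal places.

-4.8400

set_geometry: r = 16 mm, L = 131 mm, e = 20 mm; θ ← 0°
rotate_crank_by(-37°): θ ← 0° -37° = -37°
rotate_crank_by(-70°): θ ← -37° -70° = -107°
rotate_crank_by(+68°): θ ← -107° +68° = -39°
rotate_crank_by(+22°): θ ← -39° +22° = -17°
rotate_crank_by(+22°): θ ← -17° +22° = 5°
rotate_crank_by(+29°): θ ← 5° +29° = 34°
crank pin P = (r cos θ, r sin θ) = (13.264601, 8.947086)
h = r sin θ − e = 8.947086 − 20 = -11.052914
sin φ = h / L = -11.052914 / 131 = -0.08437339
φ = arcsin(-0.08437339) = -4.839993°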